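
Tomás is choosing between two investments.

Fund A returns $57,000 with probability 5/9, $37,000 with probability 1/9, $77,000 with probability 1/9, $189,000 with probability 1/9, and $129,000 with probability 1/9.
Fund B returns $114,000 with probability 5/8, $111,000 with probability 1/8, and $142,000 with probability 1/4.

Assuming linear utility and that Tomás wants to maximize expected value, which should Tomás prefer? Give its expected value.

Fund A = 5/9 × 57000 + 1/9 × 37000 + 1/9 × 77000 + 1/9 × 189000 + 1/9 × 129000 = 31666.6667 + 4111.1111 + 8555.5556 + 21000 + 14333.3333 = 79666.6667
Fund B = 5/8 × 114000 + 1/8 × 111000 + 1/4 × 142000 = 71250 + 13875 + 35500 = 120625

Fund B ($120,625)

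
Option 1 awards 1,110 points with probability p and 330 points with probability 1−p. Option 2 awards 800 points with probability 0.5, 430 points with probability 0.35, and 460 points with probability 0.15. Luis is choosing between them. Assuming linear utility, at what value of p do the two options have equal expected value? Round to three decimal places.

p = 0.371

EV(Option 2) = 0.5 × 800 + 0.35 × 430 + 0.15 × 460 = 400 + 150.5 + 69 = 619.5
p·1110 + (1−p)·330 = 619.5
780p + 330 = 619.5
p = (619.5 − 330) / 780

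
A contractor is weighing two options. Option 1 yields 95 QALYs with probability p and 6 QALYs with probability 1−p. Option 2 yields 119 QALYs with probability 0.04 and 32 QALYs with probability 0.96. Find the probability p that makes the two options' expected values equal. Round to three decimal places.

p = 0.331

EV(Option 2) = 0.04 × 119 + 0.96 × 32 = 4.76 + 30.72 = 35.48
p·95 + (1−p)·6 = 35.48
89p + 6 = 35.48
p = (35.48 − 6) / 89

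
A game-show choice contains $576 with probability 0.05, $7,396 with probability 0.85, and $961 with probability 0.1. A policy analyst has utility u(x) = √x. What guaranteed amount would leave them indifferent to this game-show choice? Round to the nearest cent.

E[u] = 0.05·√576 + 0.85·√7396 + 0.1·√961 = 0.05·24 + 0.85·86 + 0.1·31 = 77.4
CE = (77.4)² = 5990.76

$5,990.76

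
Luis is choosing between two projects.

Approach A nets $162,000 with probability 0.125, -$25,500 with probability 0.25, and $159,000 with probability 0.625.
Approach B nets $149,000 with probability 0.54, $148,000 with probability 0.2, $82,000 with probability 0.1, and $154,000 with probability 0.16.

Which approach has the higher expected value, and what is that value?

Approach B ($142,900)

Approach A = 0.125 × 162000 + 0.25 × (-25500) + 0.625 × 159000 = 20250 − 6375 + 99375 = 113250
Approach B = 0.54 × 149000 + 0.2 × 148000 + 0.1 × 82000 + 0.16 × 154000 = 80460 + 29600 + 8200 + 24640 = 142900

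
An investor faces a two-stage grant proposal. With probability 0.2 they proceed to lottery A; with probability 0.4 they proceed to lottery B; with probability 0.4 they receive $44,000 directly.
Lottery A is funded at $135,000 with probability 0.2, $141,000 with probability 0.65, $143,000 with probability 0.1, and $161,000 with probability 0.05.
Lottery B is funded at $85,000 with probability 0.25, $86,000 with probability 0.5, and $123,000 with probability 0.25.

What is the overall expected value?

EV(A) = 0.2 × 135000 + 0.65 × 141000 + 0.1 × 143000 + 0.05 × 161000 = 27000 + 91650 + 14300 + 8050 = 141000
EV(B) = 0.25 × 85000 + 0.5 × 86000 + 0.25 × 123000 = 21250 + 43000 + 30750 = 95000
Branch C: 44000 (certain)
Overall = 0.2 × 141000 + 0.4 × 95000 + 0.4 × 44000 = 28200 + 38000 + 17600 = 83800

$83,800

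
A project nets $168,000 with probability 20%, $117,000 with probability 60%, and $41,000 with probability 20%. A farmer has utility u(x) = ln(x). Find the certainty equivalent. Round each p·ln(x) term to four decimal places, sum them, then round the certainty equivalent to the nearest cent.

$101,986.94

E[u] = 0.2·ln(168000) + 0.6·ln(117000) + 0.2·ln(41000) = 2.4063 + 7.0020 + 2.1243 = 11.5326
CE = e^11.5326 ≈ 101986.94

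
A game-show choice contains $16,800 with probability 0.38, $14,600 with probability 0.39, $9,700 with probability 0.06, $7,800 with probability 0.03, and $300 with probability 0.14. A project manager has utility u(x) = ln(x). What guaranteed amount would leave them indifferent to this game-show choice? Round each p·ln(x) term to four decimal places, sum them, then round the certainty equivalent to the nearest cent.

$8,560.38

E[u] = 0.38·ln(16800) + 0.39·ln(14600) + 0.06·ln(9700) + 0.03·ln(7800) + 0.14·ln(300) = 3.6971 + 3.7396 + 0.5508 + 0.2689 + 0.7985 = 9.0549
CE = e^9.0549 ≈ 8560.38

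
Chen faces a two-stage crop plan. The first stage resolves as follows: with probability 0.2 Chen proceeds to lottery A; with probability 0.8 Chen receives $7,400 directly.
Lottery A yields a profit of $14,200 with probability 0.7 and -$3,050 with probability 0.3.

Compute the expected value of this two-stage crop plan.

EV(A) = 0.7 × 14200 + 0.3 × (-3050) = 9940 − 915 = 9025
Branch B: 7400 (certain)
Overall = 0.2 × 9025 + 0.8 × 7400 = 1805 + 5920 = 7725

$7,725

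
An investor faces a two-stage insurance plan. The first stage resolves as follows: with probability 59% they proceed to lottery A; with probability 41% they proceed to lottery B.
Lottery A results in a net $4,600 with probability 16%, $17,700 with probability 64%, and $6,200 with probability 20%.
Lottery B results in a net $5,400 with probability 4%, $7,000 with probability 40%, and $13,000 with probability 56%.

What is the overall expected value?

EV(A) = 0.16 × 4600 + 0.64 × 17700 + 0.2 × 6200 = 736 + 11328 + 1240 = 13304
EV(B) = 0.04 × 5400 + 0.4 × 7000 + 0.56 × 13000 = 216 + 2800 + 7280 = 10296
Overall = 0.59 × 13304 + 0.41 × 10296 = 7849.36 + 4221.36 = 12070.72

$12,070.72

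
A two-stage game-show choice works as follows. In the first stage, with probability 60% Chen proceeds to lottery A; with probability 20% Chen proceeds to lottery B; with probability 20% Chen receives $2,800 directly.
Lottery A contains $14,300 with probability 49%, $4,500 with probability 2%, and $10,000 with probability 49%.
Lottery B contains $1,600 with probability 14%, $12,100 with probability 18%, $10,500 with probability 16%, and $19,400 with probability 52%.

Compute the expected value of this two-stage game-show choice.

EV(A) = 0.49 × 14300 + 0.02 × 4500 + 0.49 × 10000 = 7007 + 90 + 4900 = 11997
EV(B) = 0.14 × 1600 + 0.18 × 12100 + 0.16 × 10500 + 0.52 × 19400 = 224 + 2178 + 1680 + 10088 = 14170
Branch C: 2800 (certain)
Overall = 0.6 × 11997 + 0.2 × 14170 + 0.2 × 2800 = 7198.2 + 2834 + 560 = 10592.2

$10,592.20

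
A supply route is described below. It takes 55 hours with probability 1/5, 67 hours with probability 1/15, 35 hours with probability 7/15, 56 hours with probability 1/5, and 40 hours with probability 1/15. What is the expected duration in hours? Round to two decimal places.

45.67 hours

EV = 1/5 × 55 + 1/15 × 67 + 7/15 × 35 + 1/5 × 56 + 1/15 × 40 = 11 + 4.4667 + 16.3333 + 11.2 + 2.6667 = 45.6667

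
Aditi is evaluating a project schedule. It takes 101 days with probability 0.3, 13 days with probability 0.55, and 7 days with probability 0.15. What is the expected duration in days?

38.5 days

EV = 0.3 × 101 + 0.55 × 13 + 0.15 × 7 = 30.3 + 7.15 + 1.05 = 38.5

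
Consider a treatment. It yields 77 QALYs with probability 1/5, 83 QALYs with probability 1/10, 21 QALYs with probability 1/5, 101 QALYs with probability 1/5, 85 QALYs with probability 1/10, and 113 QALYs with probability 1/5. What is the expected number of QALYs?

EV = 1/5 × 77 + 1/10 × 83 + 1/5 × 21 + 1/5 × 101 + 1/10 × 85 + 1/5 × 113 = 15.4 + 8.3 + 4.2 + 20.2 + 8.5 + 22.6 = 79.2

79.2 QALYs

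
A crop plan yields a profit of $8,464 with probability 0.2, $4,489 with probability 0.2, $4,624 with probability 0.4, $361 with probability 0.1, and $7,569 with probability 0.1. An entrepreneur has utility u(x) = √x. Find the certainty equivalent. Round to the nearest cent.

E[u] = 0.2·√8464 + 0.2·√4489 + 0.4·√4624 + 0.1·√361 + 0.1·√7569 = 0.2·92 + 0.2·67 + 0.4·68 + 0.1·19 + 0.1·87 = 69.6
CE = (69.6)² = 4844.16

$4,844.16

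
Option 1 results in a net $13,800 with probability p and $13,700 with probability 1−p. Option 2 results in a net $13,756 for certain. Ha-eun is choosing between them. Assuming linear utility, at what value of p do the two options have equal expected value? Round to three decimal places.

p·13800 + (1−p)·13700 = 13756
100p + 13700 = 13756
p = (13756 − 13700) / 100

p = 0.560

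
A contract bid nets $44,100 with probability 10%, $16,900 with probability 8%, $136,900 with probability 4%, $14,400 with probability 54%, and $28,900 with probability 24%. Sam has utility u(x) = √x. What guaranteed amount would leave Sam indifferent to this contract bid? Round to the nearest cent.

E[u] = 0.1·√44100 + 0.08·√16900 + 0.04·√136900 + 0.54·√14400 + 0.24·√28900 = 0.1·210 + 0.08·130 + 0.04·370 + 0.54·120 + 0.24·170 = 151.8
CE = (151.8)² = 23043.24

$23,043.24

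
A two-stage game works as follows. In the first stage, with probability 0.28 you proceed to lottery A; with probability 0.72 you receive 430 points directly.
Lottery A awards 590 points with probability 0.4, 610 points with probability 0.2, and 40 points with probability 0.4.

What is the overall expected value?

414.32 points

EV(A) = 0.4 × 590 + 0.2 × 610 + 0.4 × 40 = 236 + 122 + 16 = 374
Branch B: 430 (certain)
Overall = 0.28 × 374 + 0.72 × 430 = 104.72 + 309.6 = 414.32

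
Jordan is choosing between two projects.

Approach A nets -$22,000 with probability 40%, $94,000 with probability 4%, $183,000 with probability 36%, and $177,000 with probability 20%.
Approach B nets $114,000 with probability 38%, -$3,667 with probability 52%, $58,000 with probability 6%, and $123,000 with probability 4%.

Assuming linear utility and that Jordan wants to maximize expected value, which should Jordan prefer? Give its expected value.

Approach A = 0.4 × (-22000) + 0.04 × 94000 + 0.36 × 183000 + 0.2 × 177000 = -8800 + 3760 + 65880 + 35400 = 96240
Approach B = 0.38 × 114000 + 0.52 × (-3667) + 0.06 × 58000 + 0.04 × 123000 = 43320 − 1906.84 + 3480 + 4920 = 49813.16

Approach A ($96,240)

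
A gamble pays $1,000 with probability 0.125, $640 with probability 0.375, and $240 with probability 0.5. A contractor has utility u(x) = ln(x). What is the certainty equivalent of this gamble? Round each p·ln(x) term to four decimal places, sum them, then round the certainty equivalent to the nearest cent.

E[u] = 0.125·ln(1000) + 0.375·ln(640) + 0.5·ln(240) = 0.8635 + 2.4231 + 2.7403 = 6.0269
CE = e^6.0269 ≈ 414.43

$414.43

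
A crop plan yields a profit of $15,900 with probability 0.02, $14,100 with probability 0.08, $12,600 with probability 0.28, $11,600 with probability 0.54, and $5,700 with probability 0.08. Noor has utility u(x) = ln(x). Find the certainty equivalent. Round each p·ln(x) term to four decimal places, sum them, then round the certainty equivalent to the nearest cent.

E[u] = 0.02·ln(15900) + 0.08·ln(14100) + 0.28·ln(12600) + 0.54·ln(11600) + 0.08·ln(5700) = 0.1935 + 0.7643 + 2.6436 + 5.0537 + 0.6919 = 9.3470
CE = e^9.3470 ≈ 11464.38

$11,464.38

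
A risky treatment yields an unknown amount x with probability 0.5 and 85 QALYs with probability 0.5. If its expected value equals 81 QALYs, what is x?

x = 77 QALYs

0.5·x + 0.5·85 = 81
0.5·x = 81 − 42.5 = 38.5
x = 38.5 / 0.5 = 77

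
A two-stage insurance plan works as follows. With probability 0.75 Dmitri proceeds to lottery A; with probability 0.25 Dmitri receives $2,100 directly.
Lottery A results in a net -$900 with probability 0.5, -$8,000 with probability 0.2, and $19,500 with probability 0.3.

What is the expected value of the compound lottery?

EV(A) = 0.5 × (-900) + 0.2 × (-8000) + 0.3 × 19500 = -450 − 1600 + 5850 = 3800
Branch B: 2100 (certain)
Overall = 0.75 × 3800 + 0.25 × 2100 = 2850 + 525 = 3375

$3,375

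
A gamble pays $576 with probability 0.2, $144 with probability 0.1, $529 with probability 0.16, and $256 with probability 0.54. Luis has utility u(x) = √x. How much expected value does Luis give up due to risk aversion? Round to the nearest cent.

$16.86

E[u] = 0.2·√576 + 0.1·√144 + 0.16·√529 + 0.54·√256 = 0.2·24 + 0.1·12 + 0.16·23 + 0.54·16 = 18.32
CE = (18.32)² = 335.6224
Risk premium = EV − CE = 352.48 − 335.6224 = 16.8576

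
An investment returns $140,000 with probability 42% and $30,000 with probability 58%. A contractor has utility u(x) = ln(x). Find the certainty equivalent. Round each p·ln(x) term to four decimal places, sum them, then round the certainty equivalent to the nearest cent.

E[u] = 0.42·ln(140000) + 0.58·ln(30000) = 4.9767 + 5.9792 = 10.9559
CE = e^10.9559 ≈ 57291.07

$57,291.07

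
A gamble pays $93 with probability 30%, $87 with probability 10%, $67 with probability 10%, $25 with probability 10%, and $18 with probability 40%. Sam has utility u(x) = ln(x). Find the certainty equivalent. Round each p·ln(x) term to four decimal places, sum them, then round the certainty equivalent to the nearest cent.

$40.65

E[u] = 0.3·ln(93) + 0.1·ln(87) + 0.1·ln(67) + 0.1·ln(25) + 0.4·ln(18) = 1.3598 + 0.4466 + 0.4205 + 0.3219 + 1.1561 = 3.7049
CE = e^3.7049 ≈ 40.65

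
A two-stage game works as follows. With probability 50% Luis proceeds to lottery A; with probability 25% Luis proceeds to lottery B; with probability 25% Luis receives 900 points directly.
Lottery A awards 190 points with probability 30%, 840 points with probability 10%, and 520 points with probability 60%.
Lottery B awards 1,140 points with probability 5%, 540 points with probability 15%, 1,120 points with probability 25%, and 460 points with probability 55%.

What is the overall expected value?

619.25 points

EV(A) = 0.3 × 190 + 0.1 × 840 + 0.6 × 520 = 57 + 84 + 312 = 453
EV(B) = 0.05 × 1140 + 0.15 × 540 + 0.25 × 1120 + 0.55 × 460 = 57 + 81 + 280 + 253 = 671
Branch C: 900 (certain)
Overall = 0.5 × 453 + 0.25 × 671 + 0.25 × 900 = 226.5 + 167.75 + 225 = 619.25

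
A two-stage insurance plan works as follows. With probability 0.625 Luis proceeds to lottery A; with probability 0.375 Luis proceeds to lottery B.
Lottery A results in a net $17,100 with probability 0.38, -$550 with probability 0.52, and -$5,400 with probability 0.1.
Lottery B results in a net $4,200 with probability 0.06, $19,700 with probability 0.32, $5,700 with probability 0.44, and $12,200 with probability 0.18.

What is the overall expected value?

EV(A) = 0.38 × 17100 + 0.52 × (-550) + 0.1 × (-5400) = 6498 − 286 − 540 = 5672
EV(B) = 0.06 × 4200 + 0.32 × 19700 + 0.44 × 5700 + 0.18 × 12200 = 252 + 6304 + 2508 + 2196 = 11260
Overall = 0.625 × 5672 + 0.375 × 11260 = 3545 + 4222.5 = 7767.5

$7,767.50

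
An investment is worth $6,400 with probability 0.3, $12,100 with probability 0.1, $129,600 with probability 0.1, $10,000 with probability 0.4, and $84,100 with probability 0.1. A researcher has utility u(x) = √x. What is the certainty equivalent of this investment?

E[u] = 0.3·√6400 + 0.1·√12100 + 0.1·√129600 + 0.4·√10000 + 0.1·√84100 = 0.3·80 + 0.1·110 + 0.1·360 + 0.4·100 + 0.1·290 = 140
CE = (140)² = 19600

$19,600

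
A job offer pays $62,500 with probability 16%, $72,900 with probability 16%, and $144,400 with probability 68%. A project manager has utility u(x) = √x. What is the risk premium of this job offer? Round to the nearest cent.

$3,165.44

E[u] = 0.16·√62500 + 0.16·√72900 + 0.68·√144400 = 0.16·250 + 0.16·270 + 0.68·380 = 341.6
CE = (341.6)² = 116690.56
Risk premium = EV − CE = 119856 − 116690.56 = 3165.44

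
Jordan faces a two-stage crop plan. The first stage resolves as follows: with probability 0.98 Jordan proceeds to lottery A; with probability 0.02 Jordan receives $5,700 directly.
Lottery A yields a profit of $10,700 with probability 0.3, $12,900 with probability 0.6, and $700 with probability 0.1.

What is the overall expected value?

EV(A) = 0.3 × 10700 + 0.6 × 12900 + 0.1 × 700 = 3210 + 7740 + 70 = 11020
Branch B: 5700 (certain)
Overall = 0.98 × 11020 + 0.02 × 5700 = 10799.6 + 114 = 10913.6

$10,913.60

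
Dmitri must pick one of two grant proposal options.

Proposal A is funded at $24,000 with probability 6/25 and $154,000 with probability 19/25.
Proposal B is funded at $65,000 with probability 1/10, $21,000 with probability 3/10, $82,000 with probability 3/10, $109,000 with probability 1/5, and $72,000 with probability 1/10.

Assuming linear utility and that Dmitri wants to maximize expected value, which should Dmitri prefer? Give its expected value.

Proposal A = 6/25 × 24000 + 19/25 × 154000 = 5760 + 117040 = 122800
Proposal B = 1/10 × 65000 + 3/10 × 21000 + 3/10 × 82000 + 1/5 × 109000 + 1/10 × 72000 = 6500 + 6300 + 24600 + 21800 + 7200 = 66400

Proposal A ($122,800)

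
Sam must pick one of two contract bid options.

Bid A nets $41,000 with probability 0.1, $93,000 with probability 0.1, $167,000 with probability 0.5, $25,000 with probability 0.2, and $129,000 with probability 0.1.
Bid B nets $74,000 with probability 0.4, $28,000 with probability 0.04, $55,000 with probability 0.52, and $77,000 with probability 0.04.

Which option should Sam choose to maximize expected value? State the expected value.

Bid A = 0.1 × 41000 + 0.1 × 93000 + 0.5 × 167000 + 0.2 × 25000 + 0.1 × 129000 = 4100 + 9300 + 83500 + 5000 + 12900 = 114800
Bid B = 0.4 × 74000 + 0.04 × 28000 + 0.52 × 55000 + 0.04 × 77000 = 29600 + 1120 + 28600 + 3080 = 62400

Bid A ($114,800)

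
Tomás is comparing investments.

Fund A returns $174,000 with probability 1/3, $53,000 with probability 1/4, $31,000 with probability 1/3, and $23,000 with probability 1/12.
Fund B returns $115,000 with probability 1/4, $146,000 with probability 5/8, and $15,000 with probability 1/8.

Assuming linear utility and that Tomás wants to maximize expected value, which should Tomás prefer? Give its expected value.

Fund A = 1/3 × 174000 + 1/4 × 53000 + 1/3 × 31000 + 1/12 × 23000 = 58000 + 13250 + 10333.3333 + 1916.6667 = 83500
Fund B = 1/4 × 115000 + 5/8 × 146000 + 1/8 × 15000 = 28750 + 91250 + 1875 = 121875

Fund B ($121,875)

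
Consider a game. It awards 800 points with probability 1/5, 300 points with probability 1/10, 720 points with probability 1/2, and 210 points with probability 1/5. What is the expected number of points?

EV = 1/5 × 800 + 1/10 × 300 + 1/2 × 720 + 1/5 × 210 = 160 + 30 + 360 + 42 = 592

592 points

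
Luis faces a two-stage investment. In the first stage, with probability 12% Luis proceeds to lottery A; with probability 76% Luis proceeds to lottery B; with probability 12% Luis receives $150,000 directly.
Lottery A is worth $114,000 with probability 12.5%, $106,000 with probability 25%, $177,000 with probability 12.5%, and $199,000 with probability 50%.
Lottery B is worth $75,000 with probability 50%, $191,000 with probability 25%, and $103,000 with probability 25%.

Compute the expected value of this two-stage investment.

$121,845

EV(A) = 0.125 × 114000 + 0.25 × 106000 + 0.125 × 177000 + 0.5 × 199000 = 14250 + 26500 + 22125 + 99500 = 162375
EV(B) = 0.5 × 75000 + 0.25 × 191000 + 0.25 × 103000 = 37500 + 47750 + 25750 = 111000
Branch C: 150000 (certain)
Overall = 0.12 × 162375 + 0.76 × 111000 + 0.12 × 150000 = 19485 + 84360 + 18000 = 121845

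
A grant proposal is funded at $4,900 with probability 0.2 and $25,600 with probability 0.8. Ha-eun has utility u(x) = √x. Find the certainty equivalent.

$20,164

E[u] = 0.2·√4900 + 0.8·√25600 = 0.2·70 + 0.8·160 = 142
CE = (142)² = 20164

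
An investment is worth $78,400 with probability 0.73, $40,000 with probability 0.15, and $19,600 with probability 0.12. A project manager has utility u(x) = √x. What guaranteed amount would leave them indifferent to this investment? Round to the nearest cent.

$63,101.44

E[u] = 0.73·√78400 + 0.15·√40000 + 0.12·√19600 = 0.73·280 + 0.15·200 + 0.12·140 = 251.2
CE = (251.2)² = 63101.44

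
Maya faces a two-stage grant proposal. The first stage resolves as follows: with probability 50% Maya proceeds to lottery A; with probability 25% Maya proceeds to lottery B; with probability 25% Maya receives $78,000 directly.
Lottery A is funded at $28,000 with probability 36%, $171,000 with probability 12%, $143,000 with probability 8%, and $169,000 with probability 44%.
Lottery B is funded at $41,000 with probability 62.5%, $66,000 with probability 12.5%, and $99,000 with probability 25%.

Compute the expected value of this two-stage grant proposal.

$92,356.25

EV(A) = 0.36 × 28000 + 0.12 × 171000 + 0.08 × 143000 + 0.44 × 169000 = 10080 + 20520 + 11440 + 74360 = 116400
EV(B) = 0.625 × 41000 + 0.125 × 66000 + 0.25 × 99000 = 25625 + 8250 + 24750 = 58625
Branch C: 78000 (certain)
Overall = 0.5 × 116400 + 0.25 × 58625 + 0.25 × 78000 = 58200 + 14656.25 + 19500 = 92356.25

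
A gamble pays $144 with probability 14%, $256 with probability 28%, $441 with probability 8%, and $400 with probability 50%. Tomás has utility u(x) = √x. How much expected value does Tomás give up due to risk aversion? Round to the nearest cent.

$8.85

E[u] = 0.14·√144 + 0.28·√256 + 0.08·√441 + 0.5·√400 = 0.14·12 + 0.28·16 + 0.08·21 + 0.5·20 = 17.84
CE = (17.84)² = 318.2656
Risk premium = EV − CE = 327.12 − 318.2656 = 8.8544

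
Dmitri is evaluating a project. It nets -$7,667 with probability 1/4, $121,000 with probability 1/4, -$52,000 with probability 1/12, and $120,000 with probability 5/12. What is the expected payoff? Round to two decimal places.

EV = 1/4 × (-7667) + 1/4 × 121000 + 1/12 × (-52000) + 5/12 × 120000 = -1916.75 + 30250 − 4333.3333 + 50000 = 73999.9167

$73,999.92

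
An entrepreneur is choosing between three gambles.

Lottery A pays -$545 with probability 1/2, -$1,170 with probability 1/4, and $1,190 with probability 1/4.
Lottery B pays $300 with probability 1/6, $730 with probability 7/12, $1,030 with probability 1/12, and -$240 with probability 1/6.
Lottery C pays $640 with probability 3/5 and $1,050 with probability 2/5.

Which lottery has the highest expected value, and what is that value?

Lottery A = 1/2 × (-545) + 1/4 × (-1170) + 1/4 × 1190 = -272.5 − 292.5 + 297.5 = -267.5
Lottery B = 1/6 × 300 + 7/12 × 730 + 1/12 × 1030 + 1/6 × (-240) = 50 + 425.8333 + 85.8333 − 40 = 521.6667
Lottery C = 3/5 × 640 + 2/5 × 1050 = 384 + 420 = 804

Lottery C ($804)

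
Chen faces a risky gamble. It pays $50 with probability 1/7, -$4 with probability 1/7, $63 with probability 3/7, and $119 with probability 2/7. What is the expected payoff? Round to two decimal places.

$67.57

EV = 1/7 × 50 + 1/7 × (-4) + 3/7 × 63 + 2/7 × 119 = 7.1429 − 0.5714 + 27 + 34 = 67.5714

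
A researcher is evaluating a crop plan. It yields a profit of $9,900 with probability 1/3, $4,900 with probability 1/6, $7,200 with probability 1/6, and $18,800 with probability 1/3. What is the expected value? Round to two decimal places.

EV = 1/3 × 9900 + 1/6 × 4900 + 1/6 × 7200 + 1/3 × 18800 = 3300 + 816.6667 + 1200 + 6266.6667 = 11583.3333

$11,583.33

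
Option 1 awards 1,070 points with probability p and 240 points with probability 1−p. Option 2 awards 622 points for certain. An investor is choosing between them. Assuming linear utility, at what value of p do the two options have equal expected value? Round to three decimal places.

p = 0.460

p·1070 + (1−p)·240 = 622
830p + 240 = 622
p = (622 − 240) / 830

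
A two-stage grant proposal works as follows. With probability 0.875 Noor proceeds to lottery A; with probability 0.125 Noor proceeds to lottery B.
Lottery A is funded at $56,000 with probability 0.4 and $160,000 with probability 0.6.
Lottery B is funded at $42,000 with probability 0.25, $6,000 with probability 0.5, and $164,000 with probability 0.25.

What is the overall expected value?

$110,412.50

EV(A) = 0.4 × 56000 + 0.6 × 160000 = 22400 + 96000 = 118400
EV(B) = 0.25 × 42000 + 0.5 × 6000 + 0.25 × 164000 = 10500 + 3000 + 41000 = 54500
Overall = 0.875 × 118400 + 0.125 × 54500 = 103600 + 6812.5 = 110412.5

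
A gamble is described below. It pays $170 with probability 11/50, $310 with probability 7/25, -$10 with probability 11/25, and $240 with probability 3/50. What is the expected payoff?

$134.20

EV = 11/50 × 170 + 7/25 × 310 + 11/25 × (-10) + 3/50 × 240 = 37.4 + 86.8 − 4.4 + 14.4 = 134.2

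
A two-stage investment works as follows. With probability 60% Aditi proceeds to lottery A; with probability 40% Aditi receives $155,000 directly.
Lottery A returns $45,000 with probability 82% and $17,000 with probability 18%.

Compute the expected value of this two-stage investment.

$85,976

EV(A) = 0.82 × 45000 + 0.18 × 17000 = 36900 + 3060 = 39960
Branch B: 155000 (certain)
Overall = 0.6 × 39960 + 0.4 × 155000 = 23976 + 62000 = 85976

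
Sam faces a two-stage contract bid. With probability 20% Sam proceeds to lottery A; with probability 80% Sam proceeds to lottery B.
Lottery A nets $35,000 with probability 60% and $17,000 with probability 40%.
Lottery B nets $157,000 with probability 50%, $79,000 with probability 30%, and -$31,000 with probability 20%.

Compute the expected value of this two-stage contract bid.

$82,360

EV(A) = 0.6 × 35000 + 0.4 × 17000 = 21000 + 6800 = 27800
EV(B) = 0.5 × 157000 + 0.3 × 79000 + 0.2 × (-31000) = 78500 + 23700 − 6200 = 96000
Overall = 0.2 × 27800 + 0.8 × 96000 = 5560 + 76800 = 82360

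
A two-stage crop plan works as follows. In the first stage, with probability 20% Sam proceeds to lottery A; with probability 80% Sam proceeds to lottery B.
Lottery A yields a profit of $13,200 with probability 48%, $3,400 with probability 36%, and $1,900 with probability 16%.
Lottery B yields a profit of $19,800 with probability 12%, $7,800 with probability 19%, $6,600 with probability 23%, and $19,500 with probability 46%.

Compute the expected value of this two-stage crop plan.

$13,049.60

EV(A) = 0.48 × 13200 + 0.36 × 3400 + 0.16 × 1900 = 6336 + 1224 + 304 = 7864
EV(B) = 0.12 × 19800 + 0.19 × 7800 + 0.23 × 6600 + 0.46 × 19500 = 2376 + 1482 + 1518 + 8970 = 14346
Overall = 0.2 × 7864 + 0.8 × 14346 = 1572.8 + 11476.8 = 13049.6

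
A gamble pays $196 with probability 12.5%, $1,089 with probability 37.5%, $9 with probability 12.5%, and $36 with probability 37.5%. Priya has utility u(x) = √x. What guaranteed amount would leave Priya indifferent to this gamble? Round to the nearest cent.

E[u] = 0.125·√196 + 0.375·√1089 + 0.125·√9 + 0.375·√36 = 0.125·14 + 0.375·33 + 0.125·3 + 0.375·6 = 16.75
CE = (16.75)² = 280.5625

$280.56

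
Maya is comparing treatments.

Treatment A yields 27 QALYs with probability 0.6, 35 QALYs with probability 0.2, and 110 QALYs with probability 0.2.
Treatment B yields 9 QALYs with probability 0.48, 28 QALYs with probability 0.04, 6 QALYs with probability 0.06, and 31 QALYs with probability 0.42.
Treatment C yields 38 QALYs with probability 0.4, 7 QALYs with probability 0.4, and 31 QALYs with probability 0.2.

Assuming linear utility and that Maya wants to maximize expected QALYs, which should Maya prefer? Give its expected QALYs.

Treatment A (45.2 QALYs)

Treatment A = 0.6 × 27 + 0.2 × 35 + 0.2 × 110 = 16.2 + 7 + 22 = 45.2
Treatment B = 0.48 × 9 + 0.04 × 28 + 0.06 × 6 + 0.42 × 31 = 4.32 + 1.12 + 0.36 + 13.02 = 18.82
Treatment C = 0.4 × 38 + 0.4 × 7 + 0.2 × 31 = 15.2 + 2.8 + 6.2 = 24.2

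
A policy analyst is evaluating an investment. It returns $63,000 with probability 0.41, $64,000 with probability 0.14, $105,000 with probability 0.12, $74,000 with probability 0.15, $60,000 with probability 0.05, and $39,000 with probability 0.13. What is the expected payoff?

EV = 0.41 × 63000 + 0.14 × 64000 + 0.12 × 105000 + 0.15 × 74000 + 0.05 × 60000 + 0.13 × 39000 = 25830 + 8960 + 12600 + 11100 + 3000 + 5070 = 66560

$66,560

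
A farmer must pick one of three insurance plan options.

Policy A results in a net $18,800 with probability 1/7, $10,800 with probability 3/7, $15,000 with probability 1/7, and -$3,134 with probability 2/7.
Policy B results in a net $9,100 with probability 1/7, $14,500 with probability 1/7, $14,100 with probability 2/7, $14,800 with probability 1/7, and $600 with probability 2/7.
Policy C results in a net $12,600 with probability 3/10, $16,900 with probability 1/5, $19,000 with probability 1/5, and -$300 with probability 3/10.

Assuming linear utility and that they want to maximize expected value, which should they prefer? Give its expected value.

Policy A = 1/7 × 18800 + 3/7 × 10800 + 1/7 × 15000 + 2/7 × (-3134) = 2685.7143 + 4628.5714 + 2142.8571 − 895.4286 = 8561.7143
Policy B = 1/7 × 9100 + 1/7 × 14500 + 2/7 × 14100 + 1/7 × 14800 + 2/7 × 600 = 1300 + 2071.4286 + 4028.5714 + 2114.2857 + 171.4286 = 9685.7143
Policy C = 3/10 × 12600 + 1/5 × 16900 + 1/5 × 19000 + 3/10 × (-300) = 3780 + 3380 + 3800 − 90 = 10870

Policy C ($10,870)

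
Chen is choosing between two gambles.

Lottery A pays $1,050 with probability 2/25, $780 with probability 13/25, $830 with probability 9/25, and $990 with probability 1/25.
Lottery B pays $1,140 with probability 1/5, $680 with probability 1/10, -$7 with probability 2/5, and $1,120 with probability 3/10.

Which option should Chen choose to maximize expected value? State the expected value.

Lottery A ($828)

Lottery A = 2/25 × 1050 + 13/25 × 780 + 9/25 × 830 + 1/25 × 990 = 84 + 405.6 + 298.8 + 39.6 = 828
Lottery B = 1/5 × 1140 + 1/10 × 680 + 2/5 × (-7) + 3/10 × 1120 = 228 + 68 − 2.8 + 336 = 629.2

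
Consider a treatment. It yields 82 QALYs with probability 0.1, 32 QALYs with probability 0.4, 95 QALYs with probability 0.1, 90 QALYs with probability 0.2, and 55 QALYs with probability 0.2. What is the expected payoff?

EV = 0.1 × 82 + 0.4 × 32 + 0.1 × 95 + 0.2 × 90 + 0.2 × 55 = 8.2 + 12.8 + 9.5 + 18 + 11 = 59.5

59.5 QALYs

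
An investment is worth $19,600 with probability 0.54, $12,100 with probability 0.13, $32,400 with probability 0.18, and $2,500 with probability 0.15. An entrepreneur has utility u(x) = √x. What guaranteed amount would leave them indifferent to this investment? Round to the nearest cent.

E[u] = 0.54·√19600 + 0.13·√12100 + 0.18·√32400 + 0.15·√2500 = 0.54·140 + 0.13·110 + 0.18·180 + 0.15·50 = 129.8
CE = (129.8)² = 16848.04

$16,848.04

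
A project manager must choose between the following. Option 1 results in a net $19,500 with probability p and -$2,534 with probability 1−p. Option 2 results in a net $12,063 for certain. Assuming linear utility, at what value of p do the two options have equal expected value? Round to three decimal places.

p = 0.662

p·19500 + (1−p)·(-2534) = 12063
22034p − 2534 = 12063
p = (12063 + 2534) / 22034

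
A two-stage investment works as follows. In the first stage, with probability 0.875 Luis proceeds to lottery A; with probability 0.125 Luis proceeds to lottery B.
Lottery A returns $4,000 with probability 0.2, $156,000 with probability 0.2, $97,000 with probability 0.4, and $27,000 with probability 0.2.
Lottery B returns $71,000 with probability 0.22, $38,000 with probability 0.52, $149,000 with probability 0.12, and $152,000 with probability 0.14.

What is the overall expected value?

$75,992.50

EV(A) = 0.2 × 4000 + 0.2 × 156000 + 0.4 × 97000 + 0.2 × 27000 = 800 + 31200 + 38800 + 5400 = 76200
EV(B) = 0.22 × 71000 + 0.52 × 38000 + 0.12 × 149000 + 0.14 × 152000 = 15620 + 19760 + 17880 + 21280 = 74540
Overall = 0.875 × 76200 + 0.125 × 74540 = 66675 + 9317.5 = 75992.5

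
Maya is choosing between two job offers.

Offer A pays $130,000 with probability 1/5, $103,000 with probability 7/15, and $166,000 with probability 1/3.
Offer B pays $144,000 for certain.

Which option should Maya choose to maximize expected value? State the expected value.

Offer B ($144,000)

Offer A = 1/5 × 130000 + 7/15 × 103000 + 1/3 × 166000 = 26000 + 48066.6667 + 55333.3333 = 129400
Offer B: 144000 (certain)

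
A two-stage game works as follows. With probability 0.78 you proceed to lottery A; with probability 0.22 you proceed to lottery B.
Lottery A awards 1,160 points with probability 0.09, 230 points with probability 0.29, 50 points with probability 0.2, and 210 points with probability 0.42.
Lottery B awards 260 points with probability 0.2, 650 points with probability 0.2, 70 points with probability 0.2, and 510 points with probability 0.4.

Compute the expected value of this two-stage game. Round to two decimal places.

EV(A) = 0.09 × 1160 + 0.29 × 230 + 0.2 × 50 + 0.42 × 210 = 104.4 + 66.7 + 10 + 88.2 = 269.3
EV(B) = 0.2 × 260 + 0.2 × 650 + 0.2 × 70 + 0.4 × 510 = 52 + 130 + 14 + 204 = 400
Overall = 0.78 × 269.3 + 0.22 × 400 = 210.054 + 88 = 298.054

298.05 points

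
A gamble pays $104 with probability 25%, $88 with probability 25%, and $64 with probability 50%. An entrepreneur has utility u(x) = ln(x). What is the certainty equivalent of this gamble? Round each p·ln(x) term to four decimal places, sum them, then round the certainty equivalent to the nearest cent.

$78.24

E[u] = 0.25·ln(104) + 0.25·ln(88) + 0.5·ln(64) = 1.1611 + 1.1193 + 2.0794 = 4.3598
CE = e^4.3598 ≈ 78.24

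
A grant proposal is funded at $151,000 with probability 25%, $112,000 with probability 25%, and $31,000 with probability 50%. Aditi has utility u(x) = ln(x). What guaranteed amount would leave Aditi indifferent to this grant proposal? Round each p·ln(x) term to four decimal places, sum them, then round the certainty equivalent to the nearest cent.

E[u] = 0.25·ln(151000) + 0.25·ln(112000) + 0.5·ln(31000) = 2.9813 + 2.9066 + 5.1709 = 11.0588
CE = e^11.0588 ≈ 63500.31

$63,500.31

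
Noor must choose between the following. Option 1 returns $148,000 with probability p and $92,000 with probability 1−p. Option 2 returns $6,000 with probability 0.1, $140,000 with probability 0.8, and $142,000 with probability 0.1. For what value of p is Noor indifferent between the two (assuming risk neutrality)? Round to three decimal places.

p = 0.621

EV(Option 2) = 0.1 × 6000 + 0.8 × 140000 + 0.1 × 142000 = 600 + 112000 + 14200 = 126800
p·148000 + (1−p)·92000 = 126800
56000p + 92000 = 126800
p = (126800 − 92000) / 56000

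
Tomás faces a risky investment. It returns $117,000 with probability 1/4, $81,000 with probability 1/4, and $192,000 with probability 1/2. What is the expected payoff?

$145,500

EV = 1/4 × 117000 + 1/4 × 81000 + 1/2 × 192000 = 29250 + 20250 + 96000 = 145500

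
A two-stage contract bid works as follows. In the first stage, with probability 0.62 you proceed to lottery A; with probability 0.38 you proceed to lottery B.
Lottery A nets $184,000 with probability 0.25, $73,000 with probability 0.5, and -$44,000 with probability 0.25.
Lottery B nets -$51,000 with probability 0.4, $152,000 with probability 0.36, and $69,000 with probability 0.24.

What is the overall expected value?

EV(A) = 0.25 × 184000 + 0.5 × 73000 + 0.25 × (-44000) = 46000 + 36500 − 11000 = 71500
EV(B) = 0.4 × (-51000) + 0.36 × 152000 + 0.24 × 69000 = -20400 + 54720 + 16560 = 50880
Overall = 0.62 × 71500 + 0.38 × 50880 = 44330 + 19334.4 = 63664.4

$63,664.40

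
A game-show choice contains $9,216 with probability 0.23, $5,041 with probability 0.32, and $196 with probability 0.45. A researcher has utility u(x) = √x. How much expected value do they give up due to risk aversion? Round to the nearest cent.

$1,209.79

E[u] = 0.23·√9216 + 0.32·√5041 + 0.45·√196 = 0.23·96 + 0.32·71 + 0.45·14 = 51.1
CE = (51.1)² = 2611.21
Risk premium = EV − CE = 3821 − 2611.21 = 1209.79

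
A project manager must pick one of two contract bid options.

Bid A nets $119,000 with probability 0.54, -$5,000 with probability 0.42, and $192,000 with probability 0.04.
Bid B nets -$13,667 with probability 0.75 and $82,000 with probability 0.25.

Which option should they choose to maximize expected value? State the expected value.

Bid A = 0.54 × 119000 + 0.42 × (-5000) + 0.04 × 192000 = 64260 − 2100 + 7680 = 69840
Bid B = 0.75 × (-13667) + 0.25 × 82000 = -10250.25 + 20500 = 10249.75

Bid A ($69,840)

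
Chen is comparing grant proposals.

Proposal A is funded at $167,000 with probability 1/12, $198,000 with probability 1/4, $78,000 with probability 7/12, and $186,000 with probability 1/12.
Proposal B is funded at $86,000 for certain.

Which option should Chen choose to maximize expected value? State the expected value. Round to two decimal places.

Proposal A ($124,416.67)

Proposal A = 1/12 × 167000 + 1/4 × 198000 + 7/12 × 78000 + 1/12 × 186000 = 13916.6667 + 49500 + 45500 + 15500 = 124416.6667
Proposal B: 86000 (certain)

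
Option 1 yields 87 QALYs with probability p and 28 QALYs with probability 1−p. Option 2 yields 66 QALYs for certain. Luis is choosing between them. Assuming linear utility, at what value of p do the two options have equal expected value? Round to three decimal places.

p = 0.644

p·87 + (1−p)·28 = 66
59p + 28 = 66
p = (66 − 28) / 59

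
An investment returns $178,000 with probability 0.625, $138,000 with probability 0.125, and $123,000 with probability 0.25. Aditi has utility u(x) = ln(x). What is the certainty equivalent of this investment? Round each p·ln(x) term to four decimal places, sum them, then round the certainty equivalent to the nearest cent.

$157,219.78

E[u] = 0.625·ln(178000) + 0.125·ln(138000) + 0.25·ln(123000) = 7.5560 + 1.4794 + 2.9300 = 11.9654
CE = e^11.9654 ≈ 157219.78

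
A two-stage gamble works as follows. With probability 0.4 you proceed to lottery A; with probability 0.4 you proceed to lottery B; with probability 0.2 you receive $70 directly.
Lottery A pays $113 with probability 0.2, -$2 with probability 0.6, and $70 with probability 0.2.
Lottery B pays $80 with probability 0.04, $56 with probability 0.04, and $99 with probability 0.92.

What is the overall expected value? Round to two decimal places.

EV(A) = 0.2 × 113 + 0.6 × (-2) + 0.2 × 70 = 22.6 − 1.2 + 14 = 35.4
EV(B) = 0.04 × 80 + 0.04 × 56 + 0.92 × 99 = 3.2 + 2.24 + 91.08 = 96.52
Branch C: 70 (certain)
Overall = 0.4 × 35.4 + 0.4 × 96.52 + 0.2 × 70 = 14.16 + 38.608 + 14 = 66.768

$66.77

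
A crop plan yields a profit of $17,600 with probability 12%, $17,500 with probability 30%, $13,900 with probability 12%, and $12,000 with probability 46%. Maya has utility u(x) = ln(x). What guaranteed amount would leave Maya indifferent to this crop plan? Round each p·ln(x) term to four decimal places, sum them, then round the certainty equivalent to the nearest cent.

$14,321.25

E[u] = 0.12·ln(17600) + 0.3·ln(17500) + 0.12·ln(13900) + 0.46·ln(12000) = 1.1731 + 2.9310 + 1.1448 + 4.3206 = 9.5695
CE = e^9.5695 ≈ 14321.25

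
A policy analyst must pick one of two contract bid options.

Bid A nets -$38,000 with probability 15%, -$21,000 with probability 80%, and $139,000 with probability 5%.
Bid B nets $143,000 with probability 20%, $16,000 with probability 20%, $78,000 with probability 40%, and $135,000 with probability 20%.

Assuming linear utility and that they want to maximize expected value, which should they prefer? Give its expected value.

Bid B ($90,000)

Bid A = 0.15 × (-38000) + 0.8 × (-21000) + 0.05 × 139000 = -5700 − 16800 + 6950 = -15550
Bid B = 0.2 × 143000 + 0.2 × 16000 + 0.4 × 78000 + 0.2 × 135000 = 28600 + 3200 + 31200 + 27000 = 90000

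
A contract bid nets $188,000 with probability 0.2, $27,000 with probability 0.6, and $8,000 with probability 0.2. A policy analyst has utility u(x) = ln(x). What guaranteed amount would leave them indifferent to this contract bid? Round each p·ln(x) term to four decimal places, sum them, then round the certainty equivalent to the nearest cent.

E[u] = 0.2·ln(188000) + 0.6·ln(27000) + 0.2·ln(8000) = 2.4288 + 6.1222 + 1.7974 = 10.3484
CE = e^10.3484 ≈ 31207.07

$31,207.07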